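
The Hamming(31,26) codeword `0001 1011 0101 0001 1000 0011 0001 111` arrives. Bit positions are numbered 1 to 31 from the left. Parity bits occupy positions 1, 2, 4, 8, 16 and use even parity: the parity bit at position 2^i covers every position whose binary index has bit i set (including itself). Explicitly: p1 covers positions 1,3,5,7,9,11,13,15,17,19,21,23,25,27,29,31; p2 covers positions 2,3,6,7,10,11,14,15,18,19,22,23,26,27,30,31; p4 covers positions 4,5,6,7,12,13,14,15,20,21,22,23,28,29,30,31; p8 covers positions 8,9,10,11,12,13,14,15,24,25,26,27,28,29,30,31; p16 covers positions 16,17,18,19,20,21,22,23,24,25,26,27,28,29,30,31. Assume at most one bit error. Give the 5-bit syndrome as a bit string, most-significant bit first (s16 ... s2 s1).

00110

s1: b1⊕b3⊕b5⊕b7⊕b9⊕b11⊕b13⊕b15⊕b17⊕b19⊕b21⊕b23⊕b25⊕b27⊕b29⊕b31 = 0⊕0⊕1⊕1⊕0⊕0⊕0⊕0⊕1⊕0⊕0⊕1⊕0⊕0⊕1⊕1 = 0
s2: b2⊕b3⊕b6⊕b7⊕b10⊕b11⊕b14⊕b15⊕b18⊕b19⊕b22⊕b23⊕b26⊕b27⊕b30⊕b31 = 0⊕0⊕0⊕1⊕1⊕0⊕0⊕0⊕0⊕0⊕0⊕1⊕0⊕0⊕1⊕1 = 1
s4: b4⊕b5⊕b6⊕b7⊕b12⊕b13⊕b14⊕b15⊕b20⊕b21⊕b22⊕b23⊕b28⊕b29⊕b30⊕b31 = 1⊕1⊕0⊕1⊕1⊕0⊕0⊕0⊕0⊕0⊕0⊕1⊕1⊕1⊕1⊕1 = 1
s8: b8⊕b9⊕b10⊕b11⊕b12⊕b13⊕b14⊕b15⊕b24⊕b25⊕b26⊕b27⊕b28⊕b29⊕b30⊕b31 = 1⊕0⊕1⊕0⊕1⊕0⊕0⊕0⊕1⊕0⊕0⊕0⊕1⊕1⊕1⊕1 = 0
s16: b16⊕b17⊕b18⊕b19⊕b20⊕b21⊕b22⊕b23⊕b24⊕b25⊕b26⊕b27⊕b28⊕b29⊕b30⊕b31 = 1⊕1⊕0⊕0⊕0⊕0⊕0⊕1⊕1⊕0⊕0⊕0⊕1⊕1⊕1⊕1 = 0
Syndrome (s16...s1) = 00110 → position 6.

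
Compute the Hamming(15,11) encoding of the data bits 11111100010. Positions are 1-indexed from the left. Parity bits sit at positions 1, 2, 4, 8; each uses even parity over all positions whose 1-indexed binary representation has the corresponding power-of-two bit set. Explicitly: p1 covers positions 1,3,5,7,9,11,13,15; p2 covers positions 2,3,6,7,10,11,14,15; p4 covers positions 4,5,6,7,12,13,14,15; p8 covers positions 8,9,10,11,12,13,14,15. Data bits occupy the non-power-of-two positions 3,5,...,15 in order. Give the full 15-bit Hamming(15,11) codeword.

Place data bits at non-power-of-two positions: b3=1, b5=1, b6=1, b7=1, b9=1, b10=1, b11=0, b12=0, b13=0, b14=1, b15=0.
p1 = XOR of data positions {3,5,7,9,11,13,15} = 1⊕1⊕1⊕1⊕0⊕0⊕0 = 0
p2 = XOR of data positions {3,6,7,10,11,14,15} = 1⊕1⊕1⊕1⊕0⊕1⊕0 = 1
p4 = XOR of data positions {5,6,7,12,13,14,15} = 1⊕1⊕1⊕0⊕0⊕1⊕0 = 0
p8 = XOR of data positions {9,10,11,12,13,14,15} = 1⊕1⊕0⊕0⊕0⊕1⊕0 = 1
Codeword b1..b15 = 011011111100010

011011111100010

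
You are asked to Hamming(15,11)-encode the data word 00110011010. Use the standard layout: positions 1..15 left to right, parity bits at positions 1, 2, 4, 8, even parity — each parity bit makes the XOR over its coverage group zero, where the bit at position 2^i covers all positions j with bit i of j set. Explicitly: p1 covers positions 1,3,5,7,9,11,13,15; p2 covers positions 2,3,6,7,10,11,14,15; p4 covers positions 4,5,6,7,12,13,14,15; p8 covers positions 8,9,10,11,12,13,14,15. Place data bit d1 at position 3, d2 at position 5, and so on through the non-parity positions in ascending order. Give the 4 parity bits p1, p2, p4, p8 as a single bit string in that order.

Place data bits at non-power-of-two positions: b3=0, b5=0, b6=1, b7=1, b9=0, b10=0, b11=1, b12=1, b13=0, b14=1, b15=0.
p1 = XOR of data positions {3,5,7,9,11,13,15} = 0⊕0⊕1⊕0⊕1⊕0⊕0 = 0
p2 = XOR of data positions {3,6,7,10,11,14,15} = 0⊕1⊕1⊕0⊕1⊕1⊕0 = 0
p4 = XOR of data positions {5,6,7,12,13,14,15} = 0⊕1⊕1⊕1⊕0⊕1⊕0 = 0
p8 = XOR of data positions {9,10,11,12,13,14,15} = 0⊕0⊕1⊕1⊕0⊕1⊕0 = 1
Parity bits p1,p2,p4,p8 = 0001

0001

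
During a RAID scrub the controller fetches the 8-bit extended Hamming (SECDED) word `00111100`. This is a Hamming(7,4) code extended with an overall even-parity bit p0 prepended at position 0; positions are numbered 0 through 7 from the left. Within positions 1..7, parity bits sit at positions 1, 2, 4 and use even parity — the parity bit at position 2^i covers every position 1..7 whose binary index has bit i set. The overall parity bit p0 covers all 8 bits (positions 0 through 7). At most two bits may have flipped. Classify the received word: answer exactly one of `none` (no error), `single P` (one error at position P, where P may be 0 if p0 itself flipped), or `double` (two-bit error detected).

s1: b1⊕b3⊕b5⊕b7 = 0⊕1⊕1⊕0 = 0
s2: b2⊕b3⊕b6⊕b7 = 1⊕1⊕0⊕0 = 0
s4: b4⊕b5⊕b6⊕b7 = 1⊕1⊕0⊕0 = 0
Syndrome (s4...s1) = 000 → position 0 (no error).
Overall parity (XOR of all 8 bits, including p0): 0⊕0⊕1⊕1⊕1⊕1⊕0⊕0 = 0
Overall=0, syndrome position=0 → no error.

none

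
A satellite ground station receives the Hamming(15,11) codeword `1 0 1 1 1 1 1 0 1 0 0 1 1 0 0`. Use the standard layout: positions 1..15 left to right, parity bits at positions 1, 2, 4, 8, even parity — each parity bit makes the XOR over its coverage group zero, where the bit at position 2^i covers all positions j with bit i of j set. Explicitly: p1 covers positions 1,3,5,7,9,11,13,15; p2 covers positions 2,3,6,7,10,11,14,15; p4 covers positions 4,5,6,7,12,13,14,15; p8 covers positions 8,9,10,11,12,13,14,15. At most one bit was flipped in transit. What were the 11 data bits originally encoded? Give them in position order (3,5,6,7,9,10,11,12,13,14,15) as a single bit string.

11111101100

s1: b1⊕b3⊕b5⊕b7⊕b9⊕b11⊕b13⊕b15 = 1⊕1⊕1⊕1⊕1⊕0⊕1⊕0 = 0
s2: b2⊕b3⊕b6⊕b7⊕b10⊕b11⊕b14⊕b15 = 0⊕1⊕1⊕1⊕0⊕0⊕0⊕0 = 1
s4: b4⊕b5⊕b6⊕b7⊕b12⊕b13⊕b14⊕b15 = 1⊕1⊕1⊕1⊕1⊕1⊕0⊕0 = 0
s8: b8⊕b9⊕b10⊕b11⊕b12⊕b13⊕b14⊕b15 = 0⊕1⊕0⊕0⊕1⊕1⊕0⊕0 = 1
Syndrome (s8...s1) = 1010 → position 10.
Flip bit 10: corrected codeword = 101111101101100
Data bits at positions 3,5,6,7,9,10,11,12,13,14,15: 11111101100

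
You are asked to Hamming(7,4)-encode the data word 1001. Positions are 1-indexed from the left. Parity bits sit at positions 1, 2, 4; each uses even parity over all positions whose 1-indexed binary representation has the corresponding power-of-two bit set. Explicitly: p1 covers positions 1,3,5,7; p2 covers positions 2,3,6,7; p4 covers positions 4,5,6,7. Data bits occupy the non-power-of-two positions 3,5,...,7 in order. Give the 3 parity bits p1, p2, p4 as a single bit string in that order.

001

Place data bits at non-power-of-two positions: b3=1, b5=0, b6=0, b7=1.
p1 = XOR of data positions {3,5,7} = 1⊕0⊕1 = 0
p2 = XOR of data positions {3,6,7} = 1⊕0⊕1 = 0
p4 = XOR of data positions {5,6,7} = 0⊕0⊕1 = 1
Parity bits p1,p2,p4 = 001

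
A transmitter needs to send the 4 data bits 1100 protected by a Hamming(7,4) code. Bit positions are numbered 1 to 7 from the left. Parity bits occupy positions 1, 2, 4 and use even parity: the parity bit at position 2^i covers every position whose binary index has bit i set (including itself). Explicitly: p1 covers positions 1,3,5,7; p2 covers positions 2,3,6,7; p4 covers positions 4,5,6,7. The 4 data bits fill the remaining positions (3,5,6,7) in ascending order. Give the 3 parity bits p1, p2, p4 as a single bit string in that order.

Place data bits at non-power-of-two positions: b3=1, b5=1, b6=0, b7=0.
p1 = XOR of data positions {3,5,7} = 1⊕1⊕0 = 0
p2 = XOR of data positions {3,6,7} = 1⊕0⊕0 = 1
p4 = XOR of data positions {5,6,7} = 1⊕0⊕0 = 1
Parity bits p1,p2,p4 = 011

011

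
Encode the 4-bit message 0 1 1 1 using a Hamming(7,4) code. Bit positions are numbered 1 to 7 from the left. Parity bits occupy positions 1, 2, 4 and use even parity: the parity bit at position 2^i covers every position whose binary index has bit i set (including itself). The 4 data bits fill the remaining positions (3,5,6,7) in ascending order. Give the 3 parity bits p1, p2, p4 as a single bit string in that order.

001

Place data bits at non-power-of-two positions: b3=0, b5=1, b6=1, b7=1.
p1 = XOR of data positions {3,5,7} = 0⊕1⊕1 = 0
p2 = XOR of data positions {3,6,7} = 0⊕1⊕1 = 0
p4 = XOR of data positions {5,6,7} = 1⊕1⊕1 = 1
Parity bits p1,p2,p4 = 001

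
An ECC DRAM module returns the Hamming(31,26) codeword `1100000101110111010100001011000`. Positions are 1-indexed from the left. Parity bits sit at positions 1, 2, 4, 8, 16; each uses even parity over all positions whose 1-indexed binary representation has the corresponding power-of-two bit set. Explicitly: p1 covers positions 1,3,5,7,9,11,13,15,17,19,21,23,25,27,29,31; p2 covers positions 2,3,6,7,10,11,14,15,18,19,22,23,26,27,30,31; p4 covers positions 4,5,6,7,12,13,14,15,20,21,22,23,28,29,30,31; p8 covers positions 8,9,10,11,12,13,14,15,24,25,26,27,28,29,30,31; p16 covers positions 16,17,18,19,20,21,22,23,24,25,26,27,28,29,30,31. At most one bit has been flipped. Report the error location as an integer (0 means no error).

s1: b1⊕b3⊕b5⊕b7⊕b9⊕b11⊕b13⊕b15⊕b17⊕b19⊕b21⊕b23⊕b25⊕b27⊕b29⊕b31 = 1⊕0⊕0⊕0⊕0⊕1⊕0⊕1⊕0⊕0⊕0⊕0⊕1⊕1⊕0⊕0 = 1
s2: b2⊕b3⊕b6⊕b7⊕b10⊕b11⊕b14⊕b15⊕b18⊕b19⊕b22⊕b23⊕b26⊕b27⊕b30⊕b31 = 1⊕0⊕0⊕0⊕1⊕1⊕1⊕1⊕1⊕0⊕0⊕0⊕0⊕1⊕0⊕0 = 1
s4: b4⊕b5⊕b6⊕b7⊕b12⊕b13⊕b14⊕b15⊕b20⊕b21⊕b22⊕b23⊕b28⊕b29⊕b30⊕b31 = 0⊕0⊕0⊕0⊕1⊕0⊕1⊕1⊕1⊕0⊕0⊕0⊕1⊕0⊕0⊕0 = 1
s8: b8⊕b9⊕b10⊕b11⊕b12⊕b13⊕b14⊕b15⊕b24⊕b25⊕b26⊕b27⊕b28⊕b29⊕b30⊕b31 = 1⊕0⊕1⊕1⊕1⊕0⊕1⊕1⊕0⊕1⊕0⊕1⊕1⊕0⊕0⊕0 = 1
s16: b16⊕b17⊕b18⊕b19⊕b20⊕b21⊕b22⊕b23⊕b24⊕b25⊕b26⊕b27⊕b28⊕b29⊕b30⊕b31 = 1⊕0⊕1⊕0⊕1⊕0⊕0⊕0⊕0⊕1⊕0⊕1⊕1⊕0⊕0⊕0 = 0
Syndrome (s16...s1) = 01111 → position 15.

15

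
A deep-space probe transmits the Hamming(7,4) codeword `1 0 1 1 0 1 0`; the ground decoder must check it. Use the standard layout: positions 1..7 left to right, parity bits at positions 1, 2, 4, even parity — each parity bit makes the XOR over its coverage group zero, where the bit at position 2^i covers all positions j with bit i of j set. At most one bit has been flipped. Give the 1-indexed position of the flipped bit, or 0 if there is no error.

s1: b1⊕b3⊕b5⊕b7 = 1⊕1⊕0⊕0 = 0
s2: b2⊕b3⊕b6⊕b7 = 0⊕1⊕1⊕0 = 0
s4: b4⊕b5⊕b6⊕b7 = 1⊕0⊕1⊕0 = 0
Syndrome (s4...s1) = 000 → position 0 (no error).

0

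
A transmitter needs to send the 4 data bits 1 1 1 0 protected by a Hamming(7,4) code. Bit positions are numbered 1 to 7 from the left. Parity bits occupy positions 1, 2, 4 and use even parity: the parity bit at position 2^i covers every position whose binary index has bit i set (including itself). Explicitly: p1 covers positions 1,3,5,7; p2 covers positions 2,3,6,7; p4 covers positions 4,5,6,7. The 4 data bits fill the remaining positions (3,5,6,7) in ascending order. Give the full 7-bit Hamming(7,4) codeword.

Place data bits at non-power-of-two positions: b3=1, b5=1, b6=1, b7=0.
p1 = XOR of data positions {3,5,7} = 1⊕1⊕0 = 0
p2 = XOR of data positions {3,6,7} = 1⊕1⊕0 = 0
p4 = XOR of data positions {5,6,7} = 1⊕1⊕0 = 0
Codeword b1..b7 = 0010110

0010110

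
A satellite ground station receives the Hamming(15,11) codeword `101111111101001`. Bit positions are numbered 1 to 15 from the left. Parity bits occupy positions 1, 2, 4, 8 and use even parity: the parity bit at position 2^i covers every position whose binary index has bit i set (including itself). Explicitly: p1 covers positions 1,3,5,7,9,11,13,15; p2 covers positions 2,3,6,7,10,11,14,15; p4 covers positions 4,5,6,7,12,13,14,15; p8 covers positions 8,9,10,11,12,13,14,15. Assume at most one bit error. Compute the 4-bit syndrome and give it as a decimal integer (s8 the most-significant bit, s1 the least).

s1: b1⊕b3⊕b5⊕b7⊕b9⊕b11⊕b13⊕b15 = 1⊕1⊕1⊕1⊕1⊕0⊕0⊕1 = 0
s2: b2⊕b3⊕b6⊕b7⊕b10⊕b11⊕b14⊕b15 = 0⊕1⊕1⊕1⊕1⊕0⊕0⊕1 = 1
s4: b4⊕b5⊕b6⊕b7⊕b12⊕b13⊕b14⊕b15 = 1⊕1⊕1⊕1⊕1⊕0⊕0⊕1 = 0
s8: b8⊕b9⊕b10⊕b11⊕b12⊕b13⊕b14⊕b15 = 1⊕1⊕1⊕0⊕1⊕0⊕0⊕1 = 1
Syndrome (s8...s1) = 1010 → position 10.

10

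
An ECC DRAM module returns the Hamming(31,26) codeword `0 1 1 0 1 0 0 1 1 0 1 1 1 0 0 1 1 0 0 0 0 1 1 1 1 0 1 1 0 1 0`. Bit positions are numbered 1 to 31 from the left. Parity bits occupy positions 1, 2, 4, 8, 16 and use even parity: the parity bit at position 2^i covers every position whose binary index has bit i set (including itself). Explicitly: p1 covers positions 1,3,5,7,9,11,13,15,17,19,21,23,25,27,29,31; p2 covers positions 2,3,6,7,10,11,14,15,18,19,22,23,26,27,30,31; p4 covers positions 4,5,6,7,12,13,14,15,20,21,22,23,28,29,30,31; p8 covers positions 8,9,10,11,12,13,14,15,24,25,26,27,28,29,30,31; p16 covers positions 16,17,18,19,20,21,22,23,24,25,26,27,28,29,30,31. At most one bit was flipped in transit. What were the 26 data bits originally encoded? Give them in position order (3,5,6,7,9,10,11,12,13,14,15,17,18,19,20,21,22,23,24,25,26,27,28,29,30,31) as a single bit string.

s1: b1⊕b3⊕b5⊕b7⊕b9⊕b11⊕b13⊕b15⊕b17⊕b19⊕b21⊕b23⊕b25⊕b27⊕b29⊕b31 = 0⊕1⊕1⊕0⊕1⊕1⊕1⊕0⊕1⊕0⊕0⊕1⊕1⊕1⊕0⊕0 = 1
s2: b2⊕b3⊕b6⊕b7⊕b10⊕b11⊕b14⊕b15⊕b18⊕b19⊕b22⊕b23⊕b26⊕b27⊕b30⊕b31 = 1⊕1⊕0⊕0⊕0⊕1⊕0⊕0⊕0⊕0⊕1⊕1⊕0⊕1⊕1⊕0 = 1
s4: b4⊕b5⊕b6⊕b7⊕b12⊕b13⊕b14⊕b15⊕b20⊕b21⊕b22⊕b23⊕b28⊕b29⊕b30⊕b31 = 0⊕1⊕0⊕0⊕1⊕1⊕0⊕0⊕0⊕0⊕1⊕1⊕1⊕0⊕1⊕0 = 1
s8: b8⊕b9⊕b10⊕b11⊕b12⊕b13⊕b14⊕b15⊕b24⊕b25⊕b26⊕b27⊕b28⊕b29⊕b30⊕b31 = 1⊕1⊕0⊕1⊕1⊕1⊕0⊕0⊕1⊕1⊕0⊕1⊕1⊕0⊕1⊕0 = 0
s16: b16⊕b17⊕b18⊕b19⊕b20⊕b21⊕b22⊕b23⊕b24⊕b25⊕b26⊕b27⊕b28⊕b29⊕b30⊕b31 = 1⊕1⊕0⊕0⊕0⊕0⊕1⊕1⊕1⊕1⊕0⊕1⊕1⊕0⊕1⊕0 = 1
Syndrome (s16...s1) = 10111 → position 23.
Flip bit 23: corrected codeword = 0110100110111001100001011011010
Data bits at positions 3,5,6,7,9,10,11,12,13,14,15,17,18,19,20,21,22,23,24,25,26,27,28,29,30,31: 11001011100100001011011010

11001011100100001011011010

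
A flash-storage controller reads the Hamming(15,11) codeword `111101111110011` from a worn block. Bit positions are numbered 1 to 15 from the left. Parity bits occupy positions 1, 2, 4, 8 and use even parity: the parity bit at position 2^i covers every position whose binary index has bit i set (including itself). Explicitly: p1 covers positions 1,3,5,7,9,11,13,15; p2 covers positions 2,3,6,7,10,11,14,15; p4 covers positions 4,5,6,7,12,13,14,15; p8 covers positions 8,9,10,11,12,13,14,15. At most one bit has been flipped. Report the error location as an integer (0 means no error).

4

s1: b1⊕b3⊕b5⊕b7⊕b9⊕b11⊕b13⊕b15 = 1⊕1⊕0⊕1⊕1⊕1⊕0⊕1 = 0
s2: b2⊕b3⊕b6⊕b7⊕b10⊕b11⊕b14⊕b15 = 1⊕1⊕1⊕1⊕1⊕1⊕1⊕1 = 0
s4: b4⊕b5⊕b6⊕b7⊕b12⊕b13⊕b14⊕b15 = 1⊕0⊕1⊕1⊕0⊕0⊕1⊕1 = 1
s8: b8⊕b9⊕b10⊕b11⊕b12⊕b13⊕b14⊕b15 = 1⊕1⊕1⊕1⊕0⊕0⊕1⊕1 = 0
Syndrome (s8...s1) = 0100 → position 4.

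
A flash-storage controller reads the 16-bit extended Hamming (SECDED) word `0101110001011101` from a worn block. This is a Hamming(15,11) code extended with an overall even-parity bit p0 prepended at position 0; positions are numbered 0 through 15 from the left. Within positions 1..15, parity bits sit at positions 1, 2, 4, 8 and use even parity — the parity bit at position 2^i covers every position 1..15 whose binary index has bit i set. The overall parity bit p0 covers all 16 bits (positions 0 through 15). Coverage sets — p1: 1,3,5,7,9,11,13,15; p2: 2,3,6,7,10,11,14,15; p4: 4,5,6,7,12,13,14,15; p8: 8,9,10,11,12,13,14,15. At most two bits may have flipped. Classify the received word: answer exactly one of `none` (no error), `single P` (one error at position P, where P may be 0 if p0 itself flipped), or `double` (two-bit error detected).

single 15

s1: b1⊕b3⊕b5⊕b7⊕b9⊕b11⊕b13⊕b15 = 1⊕1⊕1⊕0⊕1⊕1⊕1⊕1 = 1
s2: b2⊕b3⊕b6⊕b7⊕b10⊕b11⊕b14⊕b15 = 0⊕1⊕0⊕0⊕0⊕1⊕0⊕1 = 1
s4: b4⊕b5⊕b6⊕b7⊕b12⊕b13⊕b14⊕b15 = 1⊕1⊕0⊕0⊕1⊕1⊕0⊕1 = 1
s8: b8⊕b9⊕b10⊕b11⊕b12⊕b13⊕b14⊕b15 = 0⊕1⊕0⊕1⊕1⊕1⊕0⊕1 = 1
Syndrome (s8...s1) = 1111 → position 15.
Overall parity (XOR of all 16 bits, including p0): 0⊕1⊕0⊕1⊕1⊕1⊕0⊕0⊕0⊕1⊕0⊕1⊕1⊕1⊕0⊕1 = 1
Overall=1, syndrome position=15 → single-bit error at position 15.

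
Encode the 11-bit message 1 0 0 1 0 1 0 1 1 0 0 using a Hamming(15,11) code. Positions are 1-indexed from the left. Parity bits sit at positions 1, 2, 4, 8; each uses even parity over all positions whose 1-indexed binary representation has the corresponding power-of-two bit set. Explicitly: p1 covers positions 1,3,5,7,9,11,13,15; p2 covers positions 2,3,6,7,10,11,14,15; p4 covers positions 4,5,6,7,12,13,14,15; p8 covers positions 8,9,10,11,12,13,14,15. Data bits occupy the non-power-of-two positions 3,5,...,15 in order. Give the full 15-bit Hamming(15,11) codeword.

111100110101100

Place data bits at non-power-of-two positions: b3=1, b5=0, b6=0, b7=1, b9=0, b10=1, b11=0, b12=1, b13=1, b14=0, b15=0.
p1 = XOR of data positions {3,5,7,9,11,13,15} = 1⊕0⊕1⊕0⊕0⊕1⊕0 = 1
p2 = XOR of data positions {3,6,7,10,11,14,15} = 1⊕0⊕1⊕1⊕0⊕0⊕0 = 1
p4 = XOR of data positions {5,6,7,12,13,14,15} = 0⊕0⊕1⊕1⊕1⊕0⊕0 = 1
p8 = XOR of data positions {9,10,11,12,13,14,15} = 0⊕1⊕0⊕1⊕1⊕0⊕0 = 1
Codeword b1..b15 = 111100110101100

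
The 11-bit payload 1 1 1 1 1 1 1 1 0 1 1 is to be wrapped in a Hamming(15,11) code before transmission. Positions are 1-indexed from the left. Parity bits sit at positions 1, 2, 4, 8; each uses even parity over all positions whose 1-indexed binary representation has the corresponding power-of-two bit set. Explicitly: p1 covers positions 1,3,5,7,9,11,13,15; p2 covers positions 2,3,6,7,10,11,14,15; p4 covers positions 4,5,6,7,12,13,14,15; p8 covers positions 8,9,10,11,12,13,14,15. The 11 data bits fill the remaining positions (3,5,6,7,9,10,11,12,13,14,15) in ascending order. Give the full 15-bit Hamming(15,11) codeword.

011011101111011

Place data bits at non-power-of-two positions: b3=1, b5=1, b6=1, b7=1, b9=1, b10=1, b11=1, b12=1, b13=0, b14=1, b15=1.
p1 = XOR of data positions {3,5,7,9,11,13,15} = 1⊕1⊕1⊕1⊕1⊕0⊕1 = 0
p2 = XOR of data positions {3,6,7,10,11,14,15} = 1⊕1⊕1⊕1⊕1⊕1⊕1 = 1
p4 = XOR of data positions {5,6,7,12,13,14,15} = 1⊕1⊕1⊕1⊕0⊕1⊕1 = 0
p8 = XOR of data positions {9,10,11,12,13,14,15} = 1⊕1⊕1⊕1⊕0⊕1⊕1 = 0
Codeword b1..b15 = 011011101111011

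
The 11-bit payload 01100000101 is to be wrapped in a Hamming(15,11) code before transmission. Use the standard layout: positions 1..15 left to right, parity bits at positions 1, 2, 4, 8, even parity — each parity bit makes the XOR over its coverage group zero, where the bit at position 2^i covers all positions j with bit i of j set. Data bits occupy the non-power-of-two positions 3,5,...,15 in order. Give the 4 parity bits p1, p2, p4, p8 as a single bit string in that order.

Place data bits at non-power-of-two positions: b3=0, b5=1, b6=1, b7=0, b9=0, b10=0, b11=0, b12=0, b13=1, b14=0, b15=1.
p1 = XOR of data positions {3,5,7,9,11,13,15} = 0⊕1⊕0⊕0⊕0⊕1⊕1 = 1
p2 = XOR of data positions {3,6,7,10,11,14,15} = 0⊕1⊕0⊕0⊕0⊕0⊕1 = 0
p4 = XOR of data positions {5,6,7,12,13,14,15} = 1⊕1⊕0⊕0⊕1⊕0⊕1 = 0
p8 = XOR of data positions {9,10,11,12,13,14,15} = 0⊕0⊕0⊕0⊕1⊕0⊕1 = 0
Parity bits p1,p2,p4,p8 = 1000

1000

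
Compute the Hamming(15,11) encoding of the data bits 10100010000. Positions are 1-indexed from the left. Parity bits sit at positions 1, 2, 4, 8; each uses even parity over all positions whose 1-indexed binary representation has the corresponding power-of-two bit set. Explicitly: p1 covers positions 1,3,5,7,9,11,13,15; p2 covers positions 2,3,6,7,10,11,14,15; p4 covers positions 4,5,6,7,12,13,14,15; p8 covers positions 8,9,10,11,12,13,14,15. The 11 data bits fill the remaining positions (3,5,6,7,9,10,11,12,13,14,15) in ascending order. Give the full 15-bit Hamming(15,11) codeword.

011101010010000

Place data bits at non-power-of-two positions: b3=1, b5=0, b6=1, b7=0, b9=0, b10=0, b11=1, b12=0, b13=0, b14=0, b15=0.
p1 = XOR of data positions {3,5,7,9,11,13,15} = 1⊕0⊕0⊕0⊕1⊕0⊕0 = 0
p2 = XOR of data positions {3,6,7,10,11,14,15} = 1⊕1⊕0⊕0⊕1⊕0⊕0 = 1
p4 = XOR of data positions {5,6,7,12,13,14,15} = 0⊕1⊕0⊕0⊕0⊕0⊕0 = 1
p8 = XOR of data positions {9,10,11,12,13,14,15} = 0⊕0⊕1⊕0⊕0⊕0⊕0 = 1
Codeword b1..b15 = 011101010010000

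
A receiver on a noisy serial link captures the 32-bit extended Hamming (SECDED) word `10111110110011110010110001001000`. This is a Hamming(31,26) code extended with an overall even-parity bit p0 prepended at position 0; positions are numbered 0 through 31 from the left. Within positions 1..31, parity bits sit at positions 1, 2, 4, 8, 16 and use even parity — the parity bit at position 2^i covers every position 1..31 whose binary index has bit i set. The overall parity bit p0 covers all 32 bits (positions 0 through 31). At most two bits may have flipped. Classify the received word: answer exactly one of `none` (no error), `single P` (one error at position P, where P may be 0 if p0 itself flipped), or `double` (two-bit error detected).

single 17

s1: b1⊕b3⊕b5⊕b7⊕b9⊕b11⊕b13⊕b15⊕b17⊕b19⊕b21⊕b23⊕b25⊕b27⊕b29⊕b31 = 0⊕1⊕1⊕0⊕1⊕0⊕1⊕1⊕0⊕0⊕1⊕0⊕1⊕0⊕0⊕0 = 1
s2: b2⊕b3⊕b6⊕b7⊕b10⊕b11⊕b14⊕b15⊕b18⊕b19⊕b22⊕b23⊕b26⊕b27⊕b30⊕b31 = 1⊕1⊕1⊕0⊕0⊕0⊕1⊕1⊕1⊕0⊕0⊕0⊕0⊕0⊕0⊕0 = 0
s4: b4⊕b5⊕b6⊕b7⊕b12⊕b13⊕b14⊕b15⊕b20⊕b21⊕b22⊕b23⊕b28⊕b29⊕b30⊕b31 = 1⊕1⊕1⊕0⊕1⊕1⊕1⊕1⊕1⊕1⊕0⊕0⊕1⊕0⊕0⊕0 = 0
s8: b8⊕b9⊕b10⊕b11⊕b12⊕b13⊕b14⊕b15⊕b24⊕b25⊕b26⊕b27⊕b28⊕b29⊕b30⊕b31 = 1⊕1⊕0⊕0⊕1⊕1⊕1⊕1⊕0⊕1⊕0⊕0⊕1⊕0⊕0⊕0 = 0
s16: b16⊕b17⊕b18⊕b19⊕b20⊕b21⊕b22⊕b23⊕b24⊕b25⊕b26⊕b27⊕b28⊕b29⊕b30⊕b31 = 0⊕0⊕1⊕0⊕1⊕1⊕0⊕0⊕0⊕1⊕0⊕0⊕1⊕0⊕0⊕0 = 1
Syndrome (s16...s1) = 10001 → position 17.
Overall parity (XOR of all 32 bits, including p0): 1⊕0⊕1⊕1⊕1⊕1⊕1⊕0⊕1⊕1⊕0⊕0⊕1⊕1⊕1⊕1⊕0⊕0⊕1⊕0⊕1⊕1⊕0⊕0⊕0⊕1⊕0⊕0⊕1⊕0⊕0⊕0 = 1
Overall=1, syndrome position=17 → single-bit error at position 17.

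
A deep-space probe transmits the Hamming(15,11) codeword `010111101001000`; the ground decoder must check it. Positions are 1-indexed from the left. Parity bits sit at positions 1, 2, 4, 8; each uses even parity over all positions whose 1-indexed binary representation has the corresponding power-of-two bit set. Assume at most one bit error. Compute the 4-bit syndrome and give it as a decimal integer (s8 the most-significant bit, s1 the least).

s1: b1⊕b3⊕b5⊕b7⊕b9⊕b11⊕b13⊕b15 = 0⊕0⊕1⊕1⊕1⊕0⊕0⊕0 = 1
s2: b2⊕b3⊕b6⊕b7⊕b10⊕b11⊕b14⊕b15 = 1⊕0⊕1⊕1⊕0⊕0⊕0⊕0 = 1
s4: b4⊕b5⊕b6⊕b7⊕b12⊕b13⊕b14⊕b15 = 1⊕1⊕1⊕1⊕1⊕0⊕0⊕0 = 1
s8: b8⊕b9⊕b10⊕b11⊕b12⊕b13⊕b14⊕b15 = 0⊕1⊕0⊕0⊕1⊕0⊕0⊕0 = 0
Syndrome (s8...s1) = 0111 → position 7.

7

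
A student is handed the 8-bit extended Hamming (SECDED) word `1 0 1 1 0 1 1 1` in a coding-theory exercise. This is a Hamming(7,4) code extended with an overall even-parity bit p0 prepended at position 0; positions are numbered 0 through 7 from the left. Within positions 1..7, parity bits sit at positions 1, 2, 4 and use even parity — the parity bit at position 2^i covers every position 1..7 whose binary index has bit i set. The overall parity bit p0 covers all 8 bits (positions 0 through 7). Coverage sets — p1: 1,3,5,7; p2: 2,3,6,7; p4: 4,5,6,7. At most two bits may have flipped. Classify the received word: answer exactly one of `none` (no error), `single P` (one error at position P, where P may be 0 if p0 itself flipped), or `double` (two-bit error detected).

s1: b1⊕b3⊕b5⊕b7 = 0⊕1⊕1⊕1 = 1
s2: b2⊕b3⊕b6⊕b7 = 1⊕1⊕1⊕1 = 0
s4: b4⊕b5⊕b6⊕b7 = 0⊕1⊕1⊕1 = 1
Syndrome (s4...s1) = 101 → position 5.
Overall parity (XOR of all 8 bits, including p0): 1⊕0⊕1⊕1⊕0⊕1⊕1⊕1 = 0
Overall=0, syndrome position=5 → double-bit error detected (uncorrectable).

double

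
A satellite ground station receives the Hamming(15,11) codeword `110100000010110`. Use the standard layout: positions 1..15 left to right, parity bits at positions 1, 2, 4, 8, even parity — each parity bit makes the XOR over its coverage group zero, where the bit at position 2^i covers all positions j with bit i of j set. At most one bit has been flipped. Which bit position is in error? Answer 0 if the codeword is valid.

s1: b1⊕b3⊕b5⊕b7⊕b9⊕b11⊕b13⊕b15 = 1⊕0⊕0⊕0⊕0⊕1⊕1⊕0 = 1
s2: b2⊕b3⊕b6⊕b7⊕b10⊕b11⊕b14⊕b15 = 1⊕0⊕0⊕0⊕0⊕1⊕1⊕0 = 1
s4: b4⊕b5⊕b6⊕b7⊕b12⊕b13⊕b14⊕b15 = 1⊕0⊕0⊕0⊕0⊕1⊕1⊕0 = 1
s8: b8⊕b9⊕b10⊕b11⊕b12⊕b13⊕b14⊕b15 = 0⊕0⊕0⊕1⊕0⊕1⊕1⊕0 = 1
Syndrome (s8...s1) = 1111 → position 15.

15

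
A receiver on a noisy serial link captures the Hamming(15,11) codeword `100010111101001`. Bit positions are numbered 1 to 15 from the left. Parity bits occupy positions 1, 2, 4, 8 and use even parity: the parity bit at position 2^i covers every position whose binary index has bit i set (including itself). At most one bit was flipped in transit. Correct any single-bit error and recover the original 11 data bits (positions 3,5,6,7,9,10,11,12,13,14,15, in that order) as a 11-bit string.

s1: b1⊕b3⊕b5⊕b7⊕b9⊕b11⊕b13⊕b15 = 1⊕0⊕1⊕1⊕1⊕0⊕0⊕1 = 1
s2: b2⊕b3⊕b6⊕b7⊕b10⊕b11⊕b14⊕b15 = 0⊕0⊕0⊕1⊕1⊕0⊕0⊕1 = 1
s4: b4⊕b5⊕b6⊕b7⊕b12⊕b13⊕b14⊕b15 = 0⊕1⊕0⊕1⊕1⊕0⊕0⊕1 = 0
s8: b8⊕b9⊕b10⊕b11⊕b12⊕b13⊕b14⊕b15 = 1⊕1⊕1⊕0⊕1⊕0⊕0⊕1 = 1
Syndrome (s8...s1) = 1011 → position 11.
Flip bit 11: corrected codeword = 100010111111001
Data bits at positions 3,5,6,7,9,10,11,12,13,14,15: 01011111001

01011111001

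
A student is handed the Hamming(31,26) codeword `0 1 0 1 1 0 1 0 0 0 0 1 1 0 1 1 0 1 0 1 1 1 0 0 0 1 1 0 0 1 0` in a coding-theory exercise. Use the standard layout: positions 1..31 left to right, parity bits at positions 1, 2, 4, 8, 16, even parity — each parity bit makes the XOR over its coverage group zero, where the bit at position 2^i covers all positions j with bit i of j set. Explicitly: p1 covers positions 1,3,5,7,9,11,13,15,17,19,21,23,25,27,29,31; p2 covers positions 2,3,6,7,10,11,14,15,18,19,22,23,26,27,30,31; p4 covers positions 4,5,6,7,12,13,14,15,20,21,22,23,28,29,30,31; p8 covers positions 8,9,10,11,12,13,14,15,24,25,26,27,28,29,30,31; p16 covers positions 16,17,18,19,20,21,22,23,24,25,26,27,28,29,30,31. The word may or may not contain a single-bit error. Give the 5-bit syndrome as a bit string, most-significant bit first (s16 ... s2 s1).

00000

s1: b1⊕b3⊕b5⊕b7⊕b9⊕b11⊕b13⊕b15⊕b17⊕b19⊕b21⊕b23⊕b25⊕b27⊕b29⊕b31 = 0⊕0⊕1⊕1⊕0⊕0⊕1⊕1⊕0⊕0⊕1⊕0⊕0⊕1⊕0⊕0 = 0
s2: b2⊕b3⊕b6⊕b7⊕b10⊕b11⊕b14⊕b15⊕b18⊕b19⊕b22⊕b23⊕b26⊕b27⊕b30⊕b31 = 1⊕0⊕0⊕1⊕0⊕0⊕0⊕1⊕1⊕0⊕1⊕0⊕1⊕1⊕1⊕0 = 0
s4: b4⊕b5⊕b6⊕b7⊕b12⊕b13⊕b14⊕b15⊕b20⊕b21⊕b22⊕b23⊕b28⊕b29⊕b30⊕b31 = 1⊕1⊕0⊕1⊕1⊕1⊕0⊕1⊕1⊕1⊕1⊕0⊕0⊕0⊕1⊕0 = 0
s8: b8⊕b9⊕b10⊕b11⊕b12⊕b13⊕b14⊕b15⊕b24⊕b25⊕b26⊕b27⊕b28⊕b29⊕b30⊕b31 = 0⊕0⊕0⊕0⊕1⊕1⊕0⊕1⊕0⊕0⊕1⊕1⊕0⊕0⊕1⊕0 = 0
s16: b16⊕b17⊕b18⊕b19⊕b20⊕b21⊕b22⊕b23⊕b24⊕b25⊕b26⊕b27⊕b28⊕b29⊕b30⊕b31 = 1⊕0⊕1⊕0⊕1⊕1⊕1⊕0⊕0⊕0⊕1⊕1⊕0⊕0⊕1⊕0 = 0
Syndrome (s16...s1) = 00000 → position 0 (no error).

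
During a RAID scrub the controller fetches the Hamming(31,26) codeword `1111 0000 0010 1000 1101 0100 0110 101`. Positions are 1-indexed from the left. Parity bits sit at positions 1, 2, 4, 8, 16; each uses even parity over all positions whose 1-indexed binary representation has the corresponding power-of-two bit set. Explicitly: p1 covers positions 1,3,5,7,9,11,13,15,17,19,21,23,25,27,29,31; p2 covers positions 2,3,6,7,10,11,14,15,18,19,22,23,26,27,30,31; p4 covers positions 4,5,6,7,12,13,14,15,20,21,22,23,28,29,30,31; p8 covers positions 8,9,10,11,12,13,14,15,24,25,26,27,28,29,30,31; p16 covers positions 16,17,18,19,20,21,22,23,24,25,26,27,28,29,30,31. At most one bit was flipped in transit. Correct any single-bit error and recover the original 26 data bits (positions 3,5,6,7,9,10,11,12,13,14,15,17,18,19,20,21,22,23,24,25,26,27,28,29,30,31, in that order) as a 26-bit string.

s1: b1⊕b3⊕b5⊕b7⊕b9⊕b11⊕b13⊕b15⊕b17⊕b19⊕b21⊕b23⊕b25⊕b27⊕b29⊕b31 = 1⊕1⊕0⊕0⊕0⊕1⊕1⊕0⊕1⊕0⊕0⊕0⊕0⊕1⊕1⊕1 = 0
s2: b2⊕b3⊕b6⊕b7⊕b10⊕b11⊕b14⊕b15⊕b18⊕b19⊕b22⊕b23⊕b26⊕b27⊕b30⊕b31 = 1⊕1⊕0⊕0⊕0⊕1⊕0⊕0⊕1⊕0⊕1⊕0⊕1⊕1⊕0⊕1 = 0
s4: b4⊕b5⊕b6⊕b7⊕b12⊕b13⊕b14⊕b15⊕b20⊕b21⊕b22⊕b23⊕b28⊕b29⊕b30⊕b31 = 1⊕0⊕0⊕0⊕0⊕1⊕0⊕0⊕1⊕0⊕1⊕0⊕0⊕1⊕0⊕1 = 0
s8: b8⊕b9⊕b10⊕b11⊕b12⊕b13⊕b14⊕b15⊕b24⊕b25⊕b26⊕b27⊕b28⊕b29⊕b30⊕b31 = 0⊕0⊕0⊕1⊕0⊕1⊕0⊕0⊕0⊕0⊕1⊕1⊕0⊕1⊕0⊕1 = 0
s16: b16⊕b17⊕b18⊕b19⊕b20⊕b21⊕b22⊕b23⊕b24⊕b25⊕b26⊕b27⊕b28⊕b29⊕b30⊕b31 = 0⊕1⊕1⊕0⊕1⊕0⊕1⊕0⊕0⊕0⊕1⊕1⊕0⊕1⊕0⊕1 = 0
Syndrome (s16...s1) = 00000 → position 0 (no error).
No correction needed.
Data bits at positions 3,5,6,7,9,10,11,12,13,14,15,17,18,19,20,21,22,23,24,25,26,27,28,29,30,31: 10000010100110101000110101

10000010100110101000110101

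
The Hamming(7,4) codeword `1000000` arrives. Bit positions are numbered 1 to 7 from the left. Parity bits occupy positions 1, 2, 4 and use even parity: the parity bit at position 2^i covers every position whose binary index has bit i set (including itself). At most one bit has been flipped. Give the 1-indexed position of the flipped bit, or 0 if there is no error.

1

s1: b1⊕b3⊕b5⊕b7 = 1⊕0⊕0⊕0 = 1
s2: b2⊕b3⊕b6⊕b7 = 0⊕0⊕0⊕0 = 0
s4: b4⊕b5⊕b6⊕b7 = 0⊕0⊕0⊕0 = 0
Syndrome (s4...s1) = 001 → position 1.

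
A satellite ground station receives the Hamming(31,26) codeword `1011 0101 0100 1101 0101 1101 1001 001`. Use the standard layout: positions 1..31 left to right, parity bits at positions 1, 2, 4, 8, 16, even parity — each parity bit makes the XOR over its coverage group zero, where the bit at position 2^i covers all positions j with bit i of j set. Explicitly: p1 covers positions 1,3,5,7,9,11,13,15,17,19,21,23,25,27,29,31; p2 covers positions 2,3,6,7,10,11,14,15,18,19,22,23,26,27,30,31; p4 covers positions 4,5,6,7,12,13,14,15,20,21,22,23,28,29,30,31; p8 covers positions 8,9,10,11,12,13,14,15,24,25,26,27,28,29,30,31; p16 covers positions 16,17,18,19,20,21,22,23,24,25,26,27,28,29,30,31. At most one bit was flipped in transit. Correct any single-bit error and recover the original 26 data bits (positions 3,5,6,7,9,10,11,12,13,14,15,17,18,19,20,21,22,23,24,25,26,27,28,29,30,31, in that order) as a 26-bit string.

s1: b1⊕b3⊕b5⊕b7⊕b9⊕b11⊕b13⊕b15⊕b17⊕b19⊕b21⊕b23⊕b25⊕b27⊕b29⊕b31 = 1⊕1⊕0⊕0⊕0⊕0⊕1⊕0⊕0⊕0⊕1⊕0⊕1⊕0⊕0⊕1 = 0
s2: b2⊕b3⊕b6⊕b7⊕b10⊕b11⊕b14⊕b15⊕b18⊕b19⊕b22⊕b23⊕b26⊕b27⊕b30⊕b31 = 0⊕1⊕1⊕0⊕1⊕0⊕1⊕0⊕1⊕0⊕1⊕0⊕0⊕0⊕0⊕1 = 1
s4: b4⊕b5⊕b6⊕b7⊕b12⊕b13⊕b14⊕b15⊕b20⊕b21⊕b22⊕b23⊕b28⊕b29⊕b30⊕b31 = 1⊕0⊕1⊕0⊕0⊕1⊕1⊕0⊕1⊕1⊕1⊕0⊕1⊕0⊕0⊕1 = 1
s8: b8⊕b9⊕b10⊕b11⊕b12⊕b13⊕b14⊕b15⊕b24⊕b25⊕b26⊕b27⊕b28⊕b29⊕b30⊕b31 = 1⊕0⊕1⊕0⊕0⊕1⊕1⊕0⊕1⊕1⊕0⊕0⊕1⊕0⊕0⊕1 = 0
s16: b16⊕b17⊕b18⊕b19⊕b20⊕b21⊕b22⊕b23⊕b24⊕b25⊕b26⊕b27⊕b28⊕b29⊕b30⊕b31 = 1⊕0⊕1⊕0⊕1⊕1⊕1⊕0⊕1⊕1⊕0⊕0⊕1⊕0⊕0⊕1 = 1
Syndrome (s16...s1) = 10110 → position 22.
Flip bit 22: corrected codeword = 1011010101001101010110011001001
Data bits at positions 3,5,6,7,9,10,11,12,13,14,15,17,18,19,20,21,22,23,24,25,26,27,28,29,30,31: 10100100110010110011001001

10100100110010110011001001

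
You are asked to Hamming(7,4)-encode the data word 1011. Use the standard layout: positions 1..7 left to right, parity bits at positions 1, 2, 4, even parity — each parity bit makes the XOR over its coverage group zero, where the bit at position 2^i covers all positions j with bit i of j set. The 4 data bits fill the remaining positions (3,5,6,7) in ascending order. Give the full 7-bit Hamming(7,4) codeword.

Place data bits at non-power-of-two positions: b3=1, b5=0, b6=1, b7=1.
p1 = XOR of data positions {3,5,7} = 1⊕0⊕1 = 0
p2 = XOR of data positions {3,6,7} = 1⊕1⊕1 = 1
p4 = XOR of data positions {5,6,7} = 0⊕1⊕1 = 0
Codeword b1..b7 = 0110011

0110011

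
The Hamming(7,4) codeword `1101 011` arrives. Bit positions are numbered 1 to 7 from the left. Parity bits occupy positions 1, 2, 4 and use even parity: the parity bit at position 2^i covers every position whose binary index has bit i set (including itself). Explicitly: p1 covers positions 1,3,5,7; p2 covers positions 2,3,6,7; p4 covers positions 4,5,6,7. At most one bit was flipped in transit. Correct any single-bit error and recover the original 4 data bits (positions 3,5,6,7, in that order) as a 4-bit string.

0001

s1: b1⊕b3⊕b5⊕b7 = 1⊕0⊕0⊕1 = 0
s2: b2⊕b3⊕b6⊕b7 = 1⊕0⊕1⊕1 = 1
s4: b4⊕b5⊕b6⊕b7 = 1⊕0⊕1⊕1 = 1
Syndrome (s4...s1) = 110 → position 6.
Flip bit 6: corrected codeword = 1101001
Data bits at positions 3,5,6,7: 0001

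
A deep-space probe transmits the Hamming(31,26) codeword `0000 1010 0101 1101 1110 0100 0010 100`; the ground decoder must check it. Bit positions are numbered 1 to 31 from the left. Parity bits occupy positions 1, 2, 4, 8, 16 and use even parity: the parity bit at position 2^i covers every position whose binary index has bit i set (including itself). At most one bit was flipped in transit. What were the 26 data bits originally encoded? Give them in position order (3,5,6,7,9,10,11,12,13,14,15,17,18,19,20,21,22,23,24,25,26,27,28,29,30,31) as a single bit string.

s1: b1⊕b3⊕b5⊕b7⊕b9⊕b11⊕b13⊕b15⊕b17⊕b19⊕b21⊕b23⊕b25⊕b27⊕b29⊕b31 = 0⊕0⊕1⊕1⊕0⊕0⊕1⊕0⊕1⊕1⊕0⊕0⊕0⊕1⊕1⊕0 = 1
s2: b2⊕b3⊕b6⊕b7⊕b10⊕b11⊕b14⊕b15⊕b18⊕b19⊕b22⊕b23⊕b26⊕b27⊕b30⊕b31 = 0⊕0⊕0⊕1⊕1⊕0⊕1⊕0⊕1⊕1⊕1⊕0⊕0⊕1⊕0⊕0 = 1
s4: b4⊕b5⊕b6⊕b7⊕b12⊕b13⊕b14⊕b15⊕b20⊕b21⊕b22⊕b23⊕b28⊕b29⊕b30⊕b31 = 0⊕1⊕0⊕1⊕1⊕1⊕1⊕0⊕0⊕0⊕1⊕0⊕0⊕1⊕0⊕0 = 1
s8: b8⊕b9⊕b10⊕b11⊕b12⊕b13⊕b14⊕b15⊕b24⊕b25⊕b26⊕b27⊕b28⊕b29⊕b30⊕b31 = 0⊕0⊕1⊕0⊕1⊕1⊕1⊕0⊕0⊕0⊕0⊕1⊕0⊕1⊕0⊕0 = 0
s16: b16⊕b17⊕b18⊕b19⊕b20⊕b21⊕b22⊕b23⊕b24⊕b25⊕b26⊕b27⊕b28⊕b29⊕b30⊕b31 = 1⊕1⊕1⊕1⊕0⊕0⊕1⊕0⊕0⊕0⊕0⊕1⊕0⊕1⊕0⊕0 = 1
Syndrome (s16...s1) = 10111 → position 23.
Flip bit 23: corrected codeword = 0000101001011101111001100010100
Data bits at positions 3,5,6,7,9,10,11,12,13,14,15,17,18,19,20,21,22,23,24,25,26,27,28,29,30,31: 01010101110111001100010100

01010101110111001100010100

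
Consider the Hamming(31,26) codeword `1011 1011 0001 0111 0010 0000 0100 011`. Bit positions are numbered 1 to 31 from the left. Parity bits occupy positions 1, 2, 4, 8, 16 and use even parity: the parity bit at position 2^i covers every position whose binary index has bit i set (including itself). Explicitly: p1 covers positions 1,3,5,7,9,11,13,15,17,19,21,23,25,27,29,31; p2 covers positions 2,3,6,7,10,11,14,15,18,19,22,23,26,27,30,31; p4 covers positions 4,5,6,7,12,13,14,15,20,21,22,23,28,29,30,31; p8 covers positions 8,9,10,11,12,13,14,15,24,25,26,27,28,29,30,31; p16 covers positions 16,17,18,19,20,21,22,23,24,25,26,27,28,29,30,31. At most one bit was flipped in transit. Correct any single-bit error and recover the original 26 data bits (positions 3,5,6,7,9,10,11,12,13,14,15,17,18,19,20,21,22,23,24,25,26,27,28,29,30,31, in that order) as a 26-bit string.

11010001011001000001100011

s1: b1⊕b3⊕b5⊕b7⊕b9⊕b11⊕b13⊕b15⊕b17⊕b19⊕b21⊕b23⊕b25⊕b27⊕b29⊕b31 = 1⊕1⊕1⊕1⊕0⊕0⊕0⊕1⊕0⊕1⊕0⊕0⊕0⊕0⊕0⊕1 = 1
s2: b2⊕b3⊕b6⊕b7⊕b10⊕b11⊕b14⊕b15⊕b18⊕b19⊕b22⊕b23⊕b26⊕b27⊕b30⊕b31 = 0⊕1⊕0⊕1⊕0⊕0⊕1⊕1⊕0⊕1⊕0⊕0⊕1⊕0⊕1⊕1 = 0
s4: b4⊕b5⊕b6⊕b7⊕b12⊕b13⊕b14⊕b15⊕b20⊕b21⊕b22⊕b23⊕b28⊕b29⊕b30⊕b31 = 1⊕1⊕0⊕1⊕1⊕0⊕1⊕1⊕0⊕0⊕0⊕0⊕0⊕0⊕1⊕1 = 0
s8: b8⊕b9⊕b10⊕b11⊕b12⊕b13⊕b14⊕b15⊕b24⊕b25⊕b26⊕b27⊕b28⊕b29⊕b30⊕b31 = 1⊕0⊕0⊕0⊕1⊕0⊕1⊕1⊕0⊕0⊕1⊕0⊕0⊕0⊕1⊕1 = 1
s16: b16⊕b17⊕b18⊕b19⊕b20⊕b21⊕b22⊕b23⊕b24⊕b25⊕b26⊕b27⊕b28⊕b29⊕b30⊕b31 = 1⊕0⊕0⊕1⊕0⊕0⊕0⊕0⊕0⊕0⊕1⊕0⊕0⊕0⊕1⊕1 = 1
Syndrome (s16...s1) = 11001 → position 25.
Flip bit 25: corrected codeword = 1011101100010111001000001100011
Data bits at positions 3,5,6,7,9,10,11,12,13,14,15,17,18,19,20,21,22,23,24,25,26,27,28,29,30,31: 11010001011001000001100011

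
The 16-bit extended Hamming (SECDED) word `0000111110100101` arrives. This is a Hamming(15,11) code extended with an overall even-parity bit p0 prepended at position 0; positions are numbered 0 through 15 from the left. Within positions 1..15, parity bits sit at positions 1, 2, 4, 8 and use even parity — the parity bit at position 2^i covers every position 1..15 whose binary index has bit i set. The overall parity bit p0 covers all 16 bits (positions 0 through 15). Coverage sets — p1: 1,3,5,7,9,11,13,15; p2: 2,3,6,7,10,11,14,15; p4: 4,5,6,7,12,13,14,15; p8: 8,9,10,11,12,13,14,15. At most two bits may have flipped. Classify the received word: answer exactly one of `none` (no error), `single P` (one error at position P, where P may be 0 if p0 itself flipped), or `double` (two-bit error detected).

none

s1: b1⊕b3⊕b5⊕b7⊕b9⊕b11⊕b13⊕b15 = 0⊕0⊕1⊕1⊕0⊕0⊕1⊕1 = 0
s2: b2⊕b3⊕b6⊕b7⊕b10⊕b11⊕b14⊕b15 = 0⊕0⊕1⊕1⊕1⊕0⊕0⊕1 = 0
s4: b4⊕b5⊕b6⊕b7⊕b12⊕b13⊕b14⊕b15 = 1⊕1⊕1⊕1⊕0⊕1⊕0⊕1 = 0
s8: b8⊕b9⊕b10⊕b11⊕b12⊕b13⊕b14⊕b15 = 1⊕0⊕1⊕0⊕0⊕1⊕0⊕1 = 0
Syndrome (s8...s1) = 0000 → position 0 (no error).
Overall parity (XOR of all 16 bits, including p0): 0⊕0⊕0⊕0⊕1⊕1⊕1⊕1⊕1⊕0⊕1⊕0⊕0⊕1⊕0⊕1 = 0
Overall=0, syndrome position=0 → no error.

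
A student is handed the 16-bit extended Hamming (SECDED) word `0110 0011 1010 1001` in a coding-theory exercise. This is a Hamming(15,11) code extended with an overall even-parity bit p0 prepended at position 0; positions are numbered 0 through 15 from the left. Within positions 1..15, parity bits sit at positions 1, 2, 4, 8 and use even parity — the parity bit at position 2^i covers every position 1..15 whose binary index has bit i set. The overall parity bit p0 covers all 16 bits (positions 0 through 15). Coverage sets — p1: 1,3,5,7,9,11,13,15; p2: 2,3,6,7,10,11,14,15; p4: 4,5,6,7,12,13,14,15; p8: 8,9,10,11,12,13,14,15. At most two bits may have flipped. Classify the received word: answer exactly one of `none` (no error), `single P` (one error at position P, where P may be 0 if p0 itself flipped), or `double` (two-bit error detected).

double

s1: b1⊕b3⊕b5⊕b7⊕b9⊕b11⊕b13⊕b15 = 1⊕0⊕0⊕1⊕0⊕0⊕0⊕1 = 1
s2: b2⊕b3⊕b6⊕b7⊕b10⊕b11⊕b14⊕b15 = 1⊕0⊕1⊕1⊕1⊕0⊕0⊕1 = 1
s4: b4⊕b5⊕b6⊕b7⊕b12⊕b13⊕b14⊕b15 = 0⊕0⊕1⊕1⊕1⊕0⊕0⊕1 = 0
s8: b8⊕b9⊕b10⊕b11⊕b12⊕b13⊕b14⊕b15 = 1⊕0⊕1⊕0⊕1⊕0⊕0⊕1 = 0
Syndrome (s8...s1) = 0011 → position 3.
Overall parity (XOR of all 16 bits, including p0): 0⊕1⊕1⊕0⊕0⊕0⊕1⊕1⊕1⊕0⊕1⊕0⊕1⊕0⊕0⊕1 = 0
Overall=0, syndrome position=3 → double-bit error detected (uncorrectable).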